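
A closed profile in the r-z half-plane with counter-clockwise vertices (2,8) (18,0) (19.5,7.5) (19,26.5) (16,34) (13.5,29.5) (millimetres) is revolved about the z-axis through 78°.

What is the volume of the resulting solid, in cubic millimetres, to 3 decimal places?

Volume = 5786.702 mm³

Profile (r,z), 6 vertices: (2,8) (18,0) (19.5,7.5) (19,26.5) (16,34) (13.5,29.5)
edge 0: (2,8)→(18,0)  cross = 2·0 − 18·8 = -144.0000; (r_i+r_j)·cross = 20·-144.0000 = -2880.0000
edge 1: (18,0)→(19.5,7.5)  cross = 18·7.5 − 19.5·0 = 135.0000; (r_i+r_j)·cross = 37.5·135.0000 = 5062.5000
edge 2: (19.5,7.5)→(19,26.5)  cross = 19.5·26.5 − 19·7.5 = 374.2500; (r_i+r_j)·cross = 38.5·374.2500 = 14408.6250
edge 3: (19,26.5)→(16,34)  cross = 19·34 − 16·26.5 = 222.0000; (r_i+r_j)·cross = 35·222.0000 = 7770.0000
edge 4: (16,34)→(13.5,29.5)  cross = 16·29.5 − 13.5·34 = 13.0000; (r_i+r_j)·cross = 29.5·13.0000 = 383.5000
edge 5: (13.5,29.5)→(2,8)  cross = 13.5·8 − 2·29.5 = 49.0000; (r_i+r_j)·cross = 15.5·49.0000 = 759.5000
Σcross = 649.2500 → A = |Σcross|/2 = 324.6250 mm²
Σ(r_i+r_j)·cross = 25504.1250 → first moment M = |Σ|/6 = 4250.6875
R_c = M/A = 4250.6875/324.6250 = 13.0941 mm
θ = 78° = 1.361357 rad
V = θ·R_c·A = 1.361357·13.0941·324.6250 = 5786.702 mm³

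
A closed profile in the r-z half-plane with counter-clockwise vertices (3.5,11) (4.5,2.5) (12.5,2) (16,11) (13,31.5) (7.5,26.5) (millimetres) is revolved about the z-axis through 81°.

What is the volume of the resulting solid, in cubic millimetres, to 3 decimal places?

Profile (r,z), 6 vertices: (3.5,11) (4.5,2.5) (12.5,2) (16,11) (13,31.5) (7.5,26.5)
edge 0: (3.5,11)→(4.5,2.5)  cross = 3.5·2.5 − 4.5·11 = -40.7500; (r_i+r_j)·cross = 8·-40.7500 = -326.0000
edge 1: (4.5,2.5)→(12.5,2)  cross = 4.5·2 − 12.5·2.5 = -22.2500; (r_i+r_j)·cross = 17·-22.2500 = -378.2500
edge 2: (12.5,2)→(16,11)  cross = 12.5·11 − 16·2 = 105.5000; (r_i+r_j)·cross = 28.5·105.5000 = 3006.7500
edge 3: (16,11)→(13,31.5)  cross = 16·31.5 − 13·11 = 361.0000; (r_i+r_j)·cross = 29·361.0000 = 10469.0000
edge 4: (13,31.5)→(7.5,26.5)  cross = 13·26.5 − 7.5·31.5 = 108.2500; (r_i+r_j)·cross = 20.5·108.2500 = 2219.1250
edge 5: (7.5,26.5)→(3.5,11)  cross = 7.5·11 − 3.5·26.5 = -10.2500; (r_i+r_j)·cross = 11·-10.2500 = -112.7500
Σcross = 501.5000 → A = |Σcross|/2 = 250.7500 mm²
Σ(r_i+r_j)·cross = 14877.8750 → first moment M = |Σ|/6 = 2479.6458
R_c = M/A = 2479.6458/250.7500 = 9.8889 mm
θ = 81° = 1.413717 rad
V = θ·R_c·A = 1.413717·9.8889·250.7500 = 3505.517 mm³

Volume = 3505.517 mm³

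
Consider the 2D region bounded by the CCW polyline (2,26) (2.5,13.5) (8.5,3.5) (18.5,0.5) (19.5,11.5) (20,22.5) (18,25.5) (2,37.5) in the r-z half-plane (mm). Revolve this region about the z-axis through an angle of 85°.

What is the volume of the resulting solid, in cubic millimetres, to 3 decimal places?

Volume = 7261.168 mm³

Profile (r,z), 8 vertices: (2,26) (2.5,13.5) (8.5,3.5) (18.5,0.5) (19.5,11.5) (20,22.5) (18,25.5) (2,37.5)
edge 0: (2,26)→(2.5,13.5)  cross = 2·13.5 − 2.5·26 = -38.0000; (r_i+r_j)·cross = 4.5·-38.0000 = -171.0000
edge 1: (2.5,13.5)→(8.5,3.5)  cross = 2.5·3.5 − 8.5·13.5 = -106.0000; (r_i+r_j)·cross = 11·-106.0000 = -1166.0000
edge 2: (8.5,3.5)→(18.5,0.5)  cross = 8.5·0.5 − 18.5·3.5 = -60.5000; (r_i+r_j)·cross = 27·-60.5000 = -1633.5000
edge 3: (18.5,0.5)→(19.5,11.5)  cross = 18.5·11.5 − 19.5·0.5 = 203.0000; (r_i+r_j)·cross = 38·203.0000 = 7714.0000
edge 4: (19.5,11.5)→(20,22.5)  cross = 19.5·22.5 − 20·11.5 = 208.7500; (r_i+r_j)·cross = 39.5·208.7500 = 8245.6250
edge 5: (20,22.5)→(18,25.5)  cross = 20·25.5 − 18·22.5 = 105.0000; (r_i+r_j)·cross = 38·105.0000 = 3990.0000
edge 6: (18,25.5)→(2,37.5)  cross = 18·37.5 − 2·25.5 = 624.0000; (r_i+r_j)·cross = 20·624.0000 = 12480.0000
edge 7: (2,37.5)→(2,26)  cross = 2·26 − 2·37.5 = -23.0000; (r_i+r_j)·cross = 4·-23.0000 = -92.0000
Σcross = 913.2500 → A = |Σcross|/2 = 456.6250 mm²
Σ(r_i+r_j)·cross = 29367.1250 → first moment M = |Σ|/6 = 4894.5208
R_c = M/A = 4894.5208/456.6250 = 10.7189 mm
θ = 85° = 1.483530 rad
V = θ·R_c·A = 1.483530·10.7189·456.6250 = 7261.168 mm³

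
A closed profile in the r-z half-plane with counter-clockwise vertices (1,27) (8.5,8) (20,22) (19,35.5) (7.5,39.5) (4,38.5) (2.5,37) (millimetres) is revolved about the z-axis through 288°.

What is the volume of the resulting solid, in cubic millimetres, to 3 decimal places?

Volume = 20803.731 mm³

Profile (r,z), 7 vertices: (1,27) (8.5,8) (20,22) (19,35.5) (7.5,39.5) (4,38.5) (2.5,37)
edge 0: (1,27)→(8.5,8)  cross = 1·8 − 8.5·27 = -221.5000; (r_i+r_j)·cross = 9.5·-221.5000 = -2104.2500
edge 1: (8.5,8)→(20,22)  cross = 8.5·22 − 20·8 = 27.0000; (r_i+r_j)·cross = 28.5·27.0000 = 769.5000
edge 2: (20,22)→(19,35.5)  cross = 20·35.5 − 19·22 = 292.0000; (r_i+r_j)·cross = 39·292.0000 = 11388.0000
edge 3: (19,35.5)→(7.5,39.5)  cross = 19·39.5 − 7.5·35.5 = 484.2500; (r_i+r_j)·cross = 26.5·484.2500 = 12832.6250
edge 4: (7.5,39.5)→(4,38.5)  cross = 7.5·38.5 − 4·39.5 = 130.7500; (r_i+r_j)·cross = 11.5·130.7500 = 1503.6250
edge 5: (4,38.5)→(2.5,37)  cross = 4·37 − 2.5·38.5 = 51.7500; (r_i+r_j)·cross = 6.5·51.7500 = 336.3750
edge 6: (2.5,37)→(1,27)  cross = 2.5·27 − 1·37 = 30.5000; (r_i+r_j)·cross = 3.5·30.5000 = 106.7500
Σcross = 794.7500 → A = |Σcross|/2 = 397.3750 mm²
Σ(r_i+r_j)·cross = 24832.6250 → first moment M = |Σ|/6 = 4138.7708
R_c = M/A = 4138.7708/397.3750 = 10.4153 mm
θ = 288° = 5.026548 rad
V = θ·R_c·A = 5.026548·10.4153·397.3750 = 20803.731 mm³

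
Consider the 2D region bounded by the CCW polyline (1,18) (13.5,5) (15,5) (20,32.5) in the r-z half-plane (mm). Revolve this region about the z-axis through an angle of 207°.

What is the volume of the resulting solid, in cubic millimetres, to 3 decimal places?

Profile (r,z), 4 vertices: (1,18) (13.5,5) (15,5) (20,32.5)
edge 0: (1,18)→(13.5,5)  cross = 1·5 − 13.5·18 = -238.0000; (r_i+r_j)·cross = 14.5·-238.0000 = -3451.0000
edge 1: (13.5,5)→(15,5)  cross = 13.5·5 − 15·5 = -7.5000; (r_i+r_j)·cross = 28.5·-7.5000 = -213.7500
edge 2: (15,5)→(20,32.5)  cross = 15·32.5 − 20·5 = 387.5000; (r_i+r_j)·cross = 35·387.5000 = 13562.5000
edge 3: (20,32.5)→(1,18)  cross = 20·18 − 1·32.5 = 327.5000; (r_i+r_j)·cross = 21·327.5000 = 6877.5000
Σcross = 469.5000 → A = |Σcross|/2 = 234.7500 mm²
Σ(r_i+r_j)·cross = 16775.2500 → first moment M = |Σ|/6 = 2795.8750
R_c = M/A = 2795.8750/234.7500 = 11.9100 mm
θ = 207° = 3.612832 rad
V = θ·R_c·A = 3.612832·11.9100·234.7500 = 10101.025 mm³

Volume = 10101.025 mm³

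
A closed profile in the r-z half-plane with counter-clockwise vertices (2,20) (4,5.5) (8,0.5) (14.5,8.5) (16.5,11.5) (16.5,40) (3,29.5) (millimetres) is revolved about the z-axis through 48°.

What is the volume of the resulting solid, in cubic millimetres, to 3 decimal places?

Profile (r,z), 7 vertices: (2,20) (4,5.5) (8,0.5) (14.5,8.5) (16.5,11.5) (16.5,40) (3,29.5)
edge 0: (2,20)→(4,5.5)  cross = 2·5.5 − 4·20 = -69.0000; (r_i+r_j)·cross = 6·-69.0000 = -414.0000
edge 1: (4,5.5)→(8,0.5)  cross = 4·0.5 − 8·5.5 = -42.0000; (r_i+r_j)·cross = 12·-42.0000 = -504.0000
edge 2: (8,0.5)→(14.5,8.5)  cross = 8·8.5 − 14.5·0.5 = 60.7500; (r_i+r_j)·cross = 22.5·60.7500 = 1366.8750
edge 3: (14.5,8.5)→(16.5,11.5)  cross = 14.5·11.5 − 16.5·8.5 = 26.5000; (r_i+r_j)·cross = 31·26.5000 = 821.5000
edge 4: (16.5,11.5)→(16.5,40)  cross = 16.5·40 − 16.5·11.5 = 470.2500; (r_i+r_j)·cross = 33·470.2500 = 15518.2500
edge 5: (16.5,40)→(3,29.5)  cross = 16.5·29.5 − 3·40 = 366.7500; (r_i+r_j)·cross = 19.5·366.7500 = 7151.6250
edge 6: (3,29.5)→(2,20)  cross = 3·20 − 2·29.5 = 1.0000; (r_i+r_j)·cross = 5·1.0000 = 5.0000
Σcross = 814.2500 → A = |Σcross|/2 = 407.1250 mm²
Σ(r_i+r_j)·cross = 23945.2500 → first moment M = |Σ|/6 = 3990.8750
R_c = M/A = 3990.8750/407.1250 = 9.8026 mm
θ = 48° = 0.837758 rad
V = θ·R_c·A = 0.837758·9.8026·407.1250 = 3343.388 mm³

Volume = 3343.388 mm³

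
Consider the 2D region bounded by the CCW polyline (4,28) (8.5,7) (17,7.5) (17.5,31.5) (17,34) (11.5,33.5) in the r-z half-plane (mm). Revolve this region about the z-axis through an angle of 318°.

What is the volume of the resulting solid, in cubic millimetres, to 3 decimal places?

Volume = 18469.733 mm³

Profile (r,z), 6 vertices: (4,28) (8.5,7) (17,7.5) (17.5,31.5) (17,34) (11.5,33.5)
edge 0: (4,28)→(8.5,7)  cross = 4·7 − 8.5·28 = -210.0000; (r_i+r_j)·cross = 12.5·-210.0000 = -2625.0000
edge 1: (8.5,7)→(17,7.5)  cross = 8.5·7.5 − 17·7 = -55.2500; (r_i+r_j)·cross = 25.5·-55.2500 = -1408.8750
edge 2: (17,7.5)→(17.5,31.5)  cross = 17·31.5 − 17.5·7.5 = 404.2500; (r_i+r_j)·cross = 34.5·404.2500 = 13946.6250
edge 3: (17.5,31.5)→(17,34)  cross = 17.5·34 − 17·31.5 = 59.5000; (r_i+r_j)·cross = 34.5·59.5000 = 2052.7500
edge 4: (17,34)→(11.5,33.5)  cross = 17·33.5 − 11.5·34 = 178.5000; (r_i+r_j)·cross = 28.5·178.5000 = 5087.2500
edge 5: (11.5,33.5)→(4,28)  cross = 11.5·28 − 4·33.5 = 188.0000; (r_i+r_j)·cross = 15.5·188.0000 = 2914.0000
Σcross = 565.0000 → A = |Σcross|/2 = 282.5000 mm²
Σ(r_i+r_j)·cross = 19966.7500 → first moment M = |Σ|/6 = 3327.7917
R_c = M/A = 3327.7917/282.5000 = 11.7798 mm
θ = 318° = 5.550147 rad
V = θ·R_c·A = 5.550147·11.7798·282.5000 = 18469.733 mm³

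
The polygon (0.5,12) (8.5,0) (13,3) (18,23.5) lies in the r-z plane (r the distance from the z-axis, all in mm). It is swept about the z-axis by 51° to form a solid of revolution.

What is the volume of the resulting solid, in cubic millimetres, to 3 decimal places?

Volume = 1662.351 mm³

Profile (r,z), 4 vertices: (0.5,12) (8.5,0) (13,3) (18,23.5)
edge 0: (0.5,12)→(8.5,0)  cross = 0.5·0 − 8.5·12 = -102.0000; (r_i+r_j)·cross = 9·-102.0000 = -918.0000
edge 1: (8.5,0)→(13,3)  cross = 8.5·3 − 13·0 = 25.5000; (r_i+r_j)·cross = 21.5·25.5000 = 548.2500
edge 2: (13,3)→(18,23.5)  cross = 13·23.5 − 18·3 = 251.5000; (r_i+r_j)·cross = 31·251.5000 = 7796.5000
edge 3: (18,23.5)→(0.5,12)  cross = 18·12 − 0.5·23.5 = 204.2500; (r_i+r_j)·cross = 18.5·204.2500 = 3778.6250
Σcross = 379.2500 → A = |Σcross|/2 = 189.6250 mm²
Σ(r_i+r_j)·cross = 11205.3750 → first moment M = |Σ|/6 = 1867.5625
R_c = M/A = 1867.5625/189.6250 = 9.8487 mm
θ = 51° = 0.890118 rad
V = θ·R_c·A = 0.890118·9.8487·189.6250 = 1662.351 mm³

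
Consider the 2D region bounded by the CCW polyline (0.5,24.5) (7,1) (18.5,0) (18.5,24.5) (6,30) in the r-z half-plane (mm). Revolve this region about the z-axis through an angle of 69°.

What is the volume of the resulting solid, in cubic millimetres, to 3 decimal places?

Profile (r,z), 5 vertices: (0.5,24.5) (7,1) (18.5,0) (18.5,24.5) (6,30)
edge 0: (0.5,24.5)→(7,1)  cross = 0.5·1 − 7·24.5 = -171.0000; (r_i+r_j)·cross = 7.5·-171.0000 = -1282.5000
edge 1: (7,1)→(18.5,0)  cross = 7·0 − 18.5·1 = -18.5000; (r_i+r_j)·cross = 25.5·-18.5000 = -471.7500
edge 2: (18.5,0)→(18.5,24.5)  cross = 18.5·24.5 − 18.5·0 = 453.2500; (r_i+r_j)·cross = 37·453.2500 = 16770.2500
edge 3: (18.5,24.5)→(6,30)  cross = 18.5·30 − 6·24.5 = 408.0000; (r_i+r_j)·cross = 24.5·408.0000 = 9996.0000
edge 4: (6,30)→(0.5,24.5)  cross = 6·24.5 − 0.5·30 = 132.0000; (r_i+r_j)·cross = 6.5·132.0000 = 858.0000
Σcross = 803.7500 → A = |Σcross|/2 = 401.8750 mm²
Σ(r_i+r_j)·cross = 25870.0000 → first moment M = |Σ|/6 = 4311.6667
R_c = M/A = 4311.6667/401.8750 = 10.7289 mm
θ = 69° = 1.204277 rad
V = θ·R_c·A = 1.204277·10.7289·401.8750 = 5192.442 mm³

Volume = 5192.442 mm³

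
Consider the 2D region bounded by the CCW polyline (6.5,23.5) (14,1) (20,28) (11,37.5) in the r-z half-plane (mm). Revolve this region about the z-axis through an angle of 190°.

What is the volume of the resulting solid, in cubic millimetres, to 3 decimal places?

Profile (r,z), 4 vertices: (6.5,23.5) (14,1) (20,28) (11,37.5)
edge 0: (6.5,23.5)→(14,1)  cross = 6.5·1 − 14·23.5 = -322.5000; (r_i+r_j)·cross = 20.5·-322.5000 = -6611.2500
edge 1: (14,1)→(20,28)  cross = 14·28 − 20·1 = 372.0000; (r_i+r_j)·cross = 34·372.0000 = 12648.0000
edge 2: (20,28)→(11,37.5)  cross = 20·37.5 − 11·28 = 442.0000; (r_i+r_j)·cross = 31·442.0000 = 13702.0000
edge 3: (11,37.5)→(6.5,23.5)  cross = 11·23.5 − 6.5·37.5 = 14.7500; (r_i+r_j)·cross = 17.5·14.7500 = 258.1250
Σcross = 506.2500 → A = |Σcross|/2 = 253.1250 mm²
Σ(r_i+r_j)·cross = 19996.8750 → first moment M = |Σ|/6 = 3332.8125
R_c = M/A = 3332.8125/253.1250 = 13.1667 mm
θ = 190° = 3.316126 rad
V = θ·R_c·A = 3.316126·13.1667·253.1250 = 11052.025 mm³

Volume = 11052.025 mm³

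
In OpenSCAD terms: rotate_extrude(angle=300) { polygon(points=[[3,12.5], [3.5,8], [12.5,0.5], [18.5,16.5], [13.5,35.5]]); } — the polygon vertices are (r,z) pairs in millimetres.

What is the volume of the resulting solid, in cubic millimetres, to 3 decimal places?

Profile (r,z), 5 vertices: (3,12.5) (3.5,8) (12.5,0.5) (18.5,16.5) (13.5,35.5)
edge 0: (3,12.5)→(3.5,8)  cross = 3·8 − 3.5·12.5 = -19.7500; (r_i+r_j)·cross = 6.5·-19.7500 = -128.3750
edge 1: (3.5,8)→(12.5,0.5)  cross = 3.5·0.5 − 12.5·8 = -98.2500; (r_i+r_j)·cross = 16·-98.2500 = -1572.0000
edge 2: (12.5,0.5)→(18.5,16.5)  cross = 12.5·16.5 − 18.5·0.5 = 197.0000; (r_i+r_j)·cross = 31·197.0000 = 6107.0000
edge 3: (18.5,16.5)→(13.5,35.5)  cross = 18.5·35.5 − 13.5·16.5 = 434.0000; (r_i+r_j)·cross = 32·434.0000 = 13888.0000
edge 4: (13.5,35.5)→(3,12.5)  cross = 13.5·12.5 − 3·35.5 = 62.2500; (r_i+r_j)·cross = 16.5·62.2500 = 1027.1250
Σcross = 575.2500 → A = |Σcross|/2 = 287.6250 mm²
Σ(r_i+r_j)·cross = 19321.7500 → first moment M = |Σ|/6 = 3220.2917
R_c = M/A = 3220.2917/287.6250 = 11.1961 mm
θ = 300° = 5.235988 rad
V = θ·R_c·A = 5.235988·11.1961·287.6250 = 16861.408 mm³

Volume = 16861.408 mm³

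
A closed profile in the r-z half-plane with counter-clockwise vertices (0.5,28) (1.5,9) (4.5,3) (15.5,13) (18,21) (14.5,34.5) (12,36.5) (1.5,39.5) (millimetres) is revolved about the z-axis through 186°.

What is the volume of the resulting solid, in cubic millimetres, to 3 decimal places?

Profile (r,z), 8 vertices: (0.5,28) (1.5,9) (4.5,3) (15.5,13) (18,21) (14.5,34.5) (12,36.5) (1.5,39.5)
edge 0: (0.5,28)→(1.5,9)  cross = 0.5·9 − 1.5·28 = -37.5000; (r_i+r_j)·cross = 2·-37.5000 = -75.0000
edge 1: (1.5,9)→(4.5,3)  cross = 1.5·3 − 4.5·9 = -36.0000; (r_i+r_j)·cross = 6·-36.0000 = -216.0000
edge 2: (4.5,3)→(15.5,13)  cross = 4.5·13 − 15.5·3 = 12.0000; (r_i+r_j)·cross = 20·12.0000 = 240.0000
edge 3: (15.5,13)→(18,21)  cross = 15.5·21 − 18·13 = 91.5000; (r_i+r_j)·cross = 33.5·91.5000 = 3065.2500
edge 4: (18,21)→(14.5,34.5)  cross = 18·34.5 − 14.5·21 = 316.5000; (r_i+r_j)·cross = 32.5·316.5000 = 10286.2500
edge 5: (14.5,34.5)→(12,36.5)  cross = 14.5·36.5 − 12·34.5 = 115.2500; (r_i+r_j)·cross = 26.5·115.2500 = 3054.1250
edge 6: (12,36.5)→(1.5,39.5)  cross = 12·39.5 − 1.5·36.5 = 419.2500; (r_i+r_j)·cross = 13.5·419.2500 = 5659.8750
edge 7: (1.5,39.5)→(0.5,28)  cross = 1.5·28 − 0.5·39.5 = 22.2500; (r_i+r_j)·cross = 2·22.2500 = 44.5000
Σcross = 903.2500 → A = |Σcross|/2 = 451.6250 mm²
Σ(r_i+r_j)·cross = 22059.0000 → first moment M = |Σ|/6 = 3676.5000
R_c = M/A = 3676.5000/451.6250 = 8.1406 mm
θ = 186° = 3.246312 rad
V = θ·R_c·A = 3.246312·8.1406·451.6250 = 11935.068 mm³

Volume = 11935.068 mm³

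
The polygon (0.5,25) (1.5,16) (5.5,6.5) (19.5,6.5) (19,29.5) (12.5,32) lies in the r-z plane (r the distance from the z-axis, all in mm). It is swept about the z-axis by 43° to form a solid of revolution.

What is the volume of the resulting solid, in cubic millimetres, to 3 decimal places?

Profile (r,z), 6 vertices: (0.5,25) (1.5,16) (5.5,6.5) (19.5,6.5) (19,29.5) (12.5,32)
edge 0: (0.5,25)→(1.5,16)  cross = 0.5·16 − 1.5·25 = -29.5000; (r_i+r_j)·cross = 2·-29.5000 = -59.0000
edge 1: (1.5,16)→(5.5,6.5)  cross = 1.5·6.5 − 5.5·16 = -78.2500; (r_i+r_j)·cross = 7·-78.2500 = -547.7500
edge 2: (5.5,6.5)→(19.5,6.5)  cross = 5.5·6.5 − 19.5·6.5 = -91.0000; (r_i+r_j)·cross = 25·-91.0000 = -2275.0000
edge 3: (19.5,6.5)→(19,29.5)  cross = 19.5·29.5 − 19·6.5 = 451.7500; (r_i+r_j)·cross = 38.5·451.7500 = 17392.3750
edge 4: (19,29.5)→(12.5,32)  cross = 19·32 − 12.5·29.5 = 239.2500; (r_i+r_j)·cross = 31.5·239.2500 = 7536.3750
edge 5: (12.5,32)→(0.5,25)  cross = 12.5·25 − 0.5·32 = 296.5000; (r_i+r_j)·cross = 13·296.5000 = 3854.5000
Σcross = 788.7500 → A = |Σcross|/2 = 394.3750 mm²
Σ(r_i+r_j)·cross = 25901.5000 → first moment M = |Σ|/6 = 4316.9167
R_c = M/A = 4316.9167/394.3750 = 10.9462 mm
θ = 43° = 0.750492 rad
V = θ·R_c·A = 0.750492·10.9462·394.3750 = 3239.810 mm³

Volume = 3239.810 mm³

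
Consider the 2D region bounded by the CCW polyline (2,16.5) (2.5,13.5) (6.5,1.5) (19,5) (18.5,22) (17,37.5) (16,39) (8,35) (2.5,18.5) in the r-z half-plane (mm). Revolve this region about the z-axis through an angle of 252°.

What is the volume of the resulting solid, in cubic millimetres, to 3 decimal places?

Profile (r,z), 9 vertices: (2,16.5) (2.5,13.5) (6.5,1.5) (19,5) (18.5,22) (17,37.5) (16,39) (8,35) (2.5,18.5)
edge 0: (2,16.5)→(2.5,13.5)  cross = 2·13.5 − 2.5·16.5 = -14.2500; (r_i+r_j)·cross = 4.5·-14.2500 = -64.1250
edge 1: (2.5,13.5)→(6.5,1.5)  cross = 2.5·1.5 − 6.5·13.5 = -84.0000; (r_i+r_j)·cross = 9·-84.0000 = -756.0000
edge 2: (6.5,1.5)→(19,5)  cross = 6.5·5 − 19·1.5 = 4.0000; (r_i+r_j)·cross = 25.5·4.0000 = 102.0000
edge 3: (19,5)→(18.5,22)  cross = 19·22 − 18.5·5 = 325.5000; (r_i+r_j)·cross = 37.5·325.5000 = 12206.2500
edge 4: (18.5,22)→(17,37.5)  cross = 18.5·37.5 − 17·22 = 319.7500; (r_i+r_j)·cross = 35.5·319.7500 = 11351.1250
edge 5: (17,37.5)→(16,39)  cross = 17·39 − 16·37.5 = 63.0000; (r_i+r_j)·cross = 33·63.0000 = 2079.0000
edge 6: (16,39)→(8,35)  cross = 16·35 − 8·39 = 248.0000; (r_i+r_j)·cross = 24·248.0000 = 5952.0000
edge 7: (8,35)→(2.5,18.5)  cross = 8·18.5 − 2.5·35 = 60.5000; (r_i+r_j)·cross = 10.5·60.5000 = 635.2500
edge 8: (2.5,18.5)→(2,16.5)  cross = 2.5·16.5 − 2·18.5 = 4.2500; (r_i+r_j)·cross = 4.5·4.2500 = 19.1250
Σcross = 926.7500 → A = |Σcross|/2 = 463.3750 mm²
Σ(r_i+r_j)·cross = 31524.6250 → first moment M = |Σ|/6 = 5254.1042
R_c = M/A = 5254.1042/463.3750 = 11.3388 mm
θ = 252° = 4.398230 rad
V = θ·R_c·A = 4.398230·11.3388·463.3750 = 23108.757 mm³

Volume = 23108.757 mm³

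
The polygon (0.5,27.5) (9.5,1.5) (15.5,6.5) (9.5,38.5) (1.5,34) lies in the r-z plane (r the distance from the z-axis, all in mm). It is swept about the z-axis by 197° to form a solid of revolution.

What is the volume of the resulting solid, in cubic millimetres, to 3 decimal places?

Profile (r,z), 5 vertices: (0.5,27.5) (9.5,1.5) (15.5,6.5) (9.5,38.5) (1.5,34)
edge 0: (0.5,27.5)→(9.5,1.5)  cross = 0.5·1.5 − 9.5·27.5 = -260.5000; (r_i+r_j)·cross = 10·-260.5000 = -2605.0000
edge 1: (9.5,1.5)→(15.5,6.5)  cross = 9.5·6.5 − 15.5·1.5 = 38.5000; (r_i+r_j)·cross = 25·38.5000 = 962.5000
edge 2: (15.5,6.5)→(9.5,38.5)  cross = 15.5·38.5 − 9.5·6.5 = 535.0000; (r_i+r_j)·cross = 25·535.0000 = 13375.0000
edge 3: (9.5,38.5)→(1.5,34)  cross = 9.5·34 − 1.5·38.5 = 265.2500; (r_i+r_j)·cross = 11·265.2500 = 2917.7500
edge 4: (1.5,34)→(0.5,27.5)  cross = 1.5·27.5 − 0.5·34 = 24.2500; (r_i+r_j)·cross = 2·24.2500 = 48.5000
Σcross = 602.5000 → A = |Σcross|/2 = 301.2500 mm²
Σ(r_i+r_j)·cross = 14698.7500 → first moment M = |Σ|/6 = 2449.7917
R_c = M/A = 2449.7917/301.2500 = 8.1321 mm
θ = 197° = 3.438299 rad
V = θ·R_c·A = 3.438299·8.1321·301.2500 = 8423.115 mm³

Volume = 8423.115 mm³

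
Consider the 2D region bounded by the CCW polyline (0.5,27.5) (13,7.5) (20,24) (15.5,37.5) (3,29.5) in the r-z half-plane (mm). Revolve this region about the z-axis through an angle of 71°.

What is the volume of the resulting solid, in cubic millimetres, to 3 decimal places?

Profile (r,z), 5 vertices: (0.5,27.5) (13,7.5) (20,24) (15.5,37.5) (3,29.5)
edge 0: (0.5,27.5)→(13,7.5)  cross = 0.5·7.5 − 13·27.5 = -353.7500; (r_i+r_j)·cross = 13.5·-353.7500 = -4775.6250
edge 1: (13,7.5)→(20,24)  cross = 13·24 − 20·7.5 = 162.0000; (r_i+r_j)·cross = 33·162.0000 = 5346.0000
edge 2: (20,24)→(15.5,37.5)  cross = 20·37.5 − 15.5·24 = 378.0000; (r_i+r_j)·cross = 35.5·378.0000 = 13419.0000
edge 3: (15.5,37.5)→(3,29.5)  cross = 15.5·29.5 − 3·37.5 = 344.7500; (r_i+r_j)·cross = 18.5·344.7500 = 6377.8750
edge 4: (3,29.5)→(0.5,27.5)  cross = 3·27.5 − 0.5·29.5 = 67.7500; (r_i+r_j)·cross = 3.5·67.7500 = 237.1250
Σcross = 598.7500 → A = |Σcross|/2 = 299.3750 mm²
Σ(r_i+r_j)·cross = 20604.3750 → first moment M = |Σ|/6 = 3434.0625
R_c = M/A = 3434.0625/299.3750 = 11.4708 mm
θ = 71° = 1.239184 rad
V = θ·R_c·A = 1.239184·11.4708·299.3750 = 4255.435 mm³

Volume = 4255.435 mm³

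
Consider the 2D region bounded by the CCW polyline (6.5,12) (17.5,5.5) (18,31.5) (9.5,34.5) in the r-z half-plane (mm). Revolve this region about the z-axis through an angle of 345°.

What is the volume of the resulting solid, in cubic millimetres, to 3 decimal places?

Profile (r,z), 4 vertices: (6.5,12) (17.5,5.5) (18,31.5) (9.5,34.5)
edge 0: (6.5,12)→(17.5,5.5)  cross = 6.5·5.5 − 17.5·12 = -174.2500; (r_i+r_j)·cross = 24·-174.2500 = -4182.0000
edge 1: (17.5,5.5)→(18,31.5)  cross = 17.5·31.5 − 18·5.5 = 452.2500; (r_i+r_j)·cross = 35.5·452.2500 = 16054.8750
edge 2: (18,31.5)→(9.5,34.5)  cross = 18·34.5 − 9.5·31.5 = 321.7500; (r_i+r_j)·cross = 27.5·321.7500 = 8848.1250
edge 3: (9.5,34.5)→(6.5,12)  cross = 9.5·12 − 6.5·34.5 = -110.2500; (r_i+r_j)·cross = 16·-110.2500 = -1764.0000
Σcross = 489.5000 → A = |Σcross|/2 = 244.7500 mm²
Σ(r_i+r_j)·cross = 18957.0000 → first moment M = |Σ|/6 = 3159.5000
R_c = M/A = 3159.5000/244.7500 = 12.9091 mm
θ = 345° = 6.021386 rad
V = θ·R_c·A = 6.021386·12.9091·244.7500 = 19024.569 mm³

Volume = 19024.569 mm³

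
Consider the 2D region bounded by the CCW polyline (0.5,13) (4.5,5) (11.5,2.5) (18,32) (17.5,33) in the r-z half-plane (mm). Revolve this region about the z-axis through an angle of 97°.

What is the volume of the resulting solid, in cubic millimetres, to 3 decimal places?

Profile (r,z), 5 vertices: (0.5,13) (4.5,5) (11.5,2.5) (18,32) (17.5,33)
edge 0: (0.5,13)→(4.5,5)  cross = 0.5·5 − 4.5·13 = -56.0000; (r_i+r_j)·cross = 5·-56.0000 = -280.0000
edge 1: (4.5,5)→(11.5,2.5)  cross = 4.5·2.5 − 11.5·5 = -46.2500; (r_i+r_j)·cross = 16·-46.2500 = -740.0000
edge 2: (11.5,2.5)→(18,32)  cross = 11.5·32 − 18·2.5 = 323.0000; (r_i+r_j)·cross = 29.5·323.0000 = 9528.5000
edge 3: (18,32)→(17.5,33)  cross = 18·33 − 17.5·32 = 34.0000; (r_i+r_j)·cross = 35.5·34.0000 = 1207.0000
edge 4: (17.5,33)→(0.5,13)  cross = 17.5·13 − 0.5·33 = 211.0000; (r_i+r_j)·cross = 18·211.0000 = 3798.0000
Σcross = 465.7500 → A = |Σcross|/2 = 232.8750 mm²
Σ(r_i+r_j)·cross = 13513.5000 → first moment M = |Σ|/6 = 2252.2500
R_c = M/A = 2252.2500/232.8750 = 9.6715 mm
θ = 97° = 1.692969 rad
V = θ·R_c·A = 1.692969·9.6715·232.8750 = 3812.990 mm³

Volume = 3812.990 mm³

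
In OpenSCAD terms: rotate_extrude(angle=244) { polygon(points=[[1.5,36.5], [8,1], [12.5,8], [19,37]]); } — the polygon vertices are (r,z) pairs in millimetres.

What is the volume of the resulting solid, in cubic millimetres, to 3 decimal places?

Profile (r,z), 4 vertices: (1.5,36.5) (8,1) (12.5,8) (19,37)
edge 0: (1.5,36.5)→(8,1)  cross = 1.5·1 − 8·36.5 = -290.5000; (r_i+r_j)·cross = 9.5·-290.5000 = -2759.7500
edge 1: (8,1)→(12.5,8)  cross = 8·8 − 12.5·1 = 51.5000; (r_i+r_j)·cross = 20.5·51.5000 = 1055.7500
edge 2: (12.5,8)→(19,37)  cross = 12.5·37 − 19·8 = 310.5000; (r_i+r_j)·cross = 31.5·310.5000 = 9780.7500
edge 3: (19,37)→(1.5,36.5)  cross = 19·36.5 − 1.5·37 = 638.0000; (r_i+r_j)·cross = 20.5·638.0000 = 13079.0000
Σcross = 709.5000 → A = |Σcross|/2 = 354.7500 mm²
Σ(r_i+r_j)·cross = 21155.7500 → first moment M = |Σ|/6 = 3525.9583
R_c = M/A = 3525.9583/354.7500 = 9.9393 mm
θ = 244° = 4.258603 rad
V = θ·R_c·A = 4.258603·9.9393·354.7500 = 15015.658 mm³

Volume = 15015.658 mm³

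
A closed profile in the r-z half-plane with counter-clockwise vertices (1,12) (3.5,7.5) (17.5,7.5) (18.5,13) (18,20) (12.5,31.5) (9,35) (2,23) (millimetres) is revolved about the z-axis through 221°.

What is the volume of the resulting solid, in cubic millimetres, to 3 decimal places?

Volume = 13042.564 mm³

Profile (r,z), 8 vertices: (1,12) (3.5,7.5) (17.5,7.5) (18.5,13) (18,20) (12.5,31.5) (9,35) (2,23)
edge 0: (1,12)→(3.5,7.5)  cross = 1·7.5 − 3.5·12 = -34.5000; (r_i+r_j)·cross = 4.5·-34.5000 = -155.2500
edge 1: (3.5,7.5)→(17.5,7.5)  cross = 3.5·7.5 − 17.5·7.5 = -105.0000; (r_i+r_j)·cross = 21·-105.0000 = -2205.0000
edge 2: (17.5,7.5)→(18.5,13)  cross = 17.5·13 − 18.5·7.5 = 88.7500; (r_i+r_j)·cross = 36·88.7500 = 3195.0000
edge 3: (18.5,13)→(18,20)  cross = 18.5·20 − 18·13 = 136.0000; (r_i+r_j)·cross = 36.5·136.0000 = 4964.0000
edge 4: (18,20)→(12.5,31.5)  cross = 18·31.5 − 12.5·20 = 317.0000; (r_i+r_j)·cross = 30.5·317.0000 = 9668.5000
edge 5: (12.5,31.5)→(9,35)  cross = 12.5·35 − 9·31.5 = 154.0000; (r_i+r_j)·cross = 21.5·154.0000 = 3311.0000
edge 6: (9,35)→(2,23)  cross = 9·23 − 2·35 = 137.0000; (r_i+r_j)·cross = 11·137.0000 = 1507.0000
edge 7: (2,23)→(1,12)  cross = 2·12 − 1·23 = 1.0000; (r_i+r_j)·cross = 3·1.0000 = 3.0000
Σcross = 694.2500 → A = |Σcross|/2 = 347.1250 mm²
Σ(r_i+r_j)·cross = 20288.2500 → first moment M = |Σ|/6 = 3381.3750
R_c = M/A = 3381.3750/347.1250 = 9.7411 mm
θ = 221° = 3.857178 rad
V = θ·R_c·A = 3.857178·9.7411·347.1250 = 13042.564 mm³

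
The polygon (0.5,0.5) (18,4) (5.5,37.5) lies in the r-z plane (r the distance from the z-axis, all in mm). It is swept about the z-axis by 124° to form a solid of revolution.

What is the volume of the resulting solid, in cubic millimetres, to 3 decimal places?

Volume = 5453.805 mm³

Profile (r,z), 3 vertices: (0.5,0.5) (18,4) (5.5,37.5)
edge 0: (0.5,0.5)→(18,4)  cross = 0.5·4 − 18·0.5 = -7.0000; (r_i+r_j)·cross = 18.5·-7.0000 = -129.5000
edge 1: (18,4)→(5.5,37.5)  cross = 18·37.5 − 5.5·4 = 653.0000; (r_i+r_j)·cross = 23.5·653.0000 = 15345.5000
edge 2: (5.5,37.5)→(0.5,0.5)  cross = 5.5·0.5 − 0.5·37.5 = -16.0000; (r_i+r_j)·cross = 6·-16.0000 = -96.0000
Σcross = 630.0000 → A = |Σcross|/2 = 315.0000 mm²
Σ(r_i+r_j)·cross = 15120.0000 → first moment M = |Σ|/6 = 2520.0000
R_c = M/A = 2520.0000/315.0000 = 8.0000 mm
θ = 124° = 2.164208 rad
V = θ·R_c·A = 2.164208·8.0000·315.0000 = 5453.805 mm³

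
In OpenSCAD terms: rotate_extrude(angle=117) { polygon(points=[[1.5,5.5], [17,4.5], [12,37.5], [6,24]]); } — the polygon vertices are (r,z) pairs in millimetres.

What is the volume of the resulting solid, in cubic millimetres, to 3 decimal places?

Volume = 5591.135 mm³

Profile (r,z), 4 vertices: (1.5,5.5) (17,4.5) (12,37.5) (6,24)
edge 0: (1.5,5.5)→(17,4.5)  cross = 1.5·4.5 − 17·5.5 = -86.7500; (r_i+r_j)·cross = 18.5·-86.7500 = -1604.8750
edge 1: (17,4.5)→(12,37.5)  cross = 17·37.5 − 12·4.5 = 583.5000; (r_i+r_j)·cross = 29·583.5000 = 16921.5000
edge 2: (12,37.5)→(6,24)  cross = 12·24 − 6·37.5 = 63.0000; (r_i+r_j)·cross = 18·63.0000 = 1134.0000
edge 3: (6,24)→(1.5,5.5)  cross = 6·5.5 − 1.5·24 = -3.0000; (r_i+r_j)·cross = 7.5·-3.0000 = -22.5000
Σcross = 556.7500 → A = |Σcross|/2 = 278.3750 mm²
Σ(r_i+r_j)·cross = 16428.1250 → first moment M = |Σ|/6 = 2738.0208
R_c = M/A = 2738.0208/278.3750 = 9.8357 mm
θ = 117° = 2.042035 rad
V = θ·R_c·A = 2.042035·9.8357·278.3750 = 5591.135 mm³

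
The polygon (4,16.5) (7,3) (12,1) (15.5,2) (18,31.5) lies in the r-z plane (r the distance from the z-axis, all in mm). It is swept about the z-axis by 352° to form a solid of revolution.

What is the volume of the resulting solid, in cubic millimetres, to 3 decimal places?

Profile (r,z), 5 vertices: (4,16.5) (7,3) (12,1) (15.5,2) (18,31.5)
edge 0: (4,16.5)→(7,3)  cross = 4·3 − 7·16.5 = -103.5000; (r_i+r_j)·cross = 11·-103.5000 = -1138.5000
edge 1: (7,3)→(12,1)  cross = 7·1 − 12·3 = -29.0000; (r_i+r_j)·cross = 19·-29.0000 = -551.0000
edge 2: (12,1)→(15.5,2)  cross = 12·2 − 15.5·1 = 8.5000; (r_i+r_j)·cross = 27.5·8.5000 = 233.7500
edge 3: (15.5,2)→(18,31.5)  cross = 15.5·31.5 − 18·2 = 452.2500; (r_i+r_j)·cross = 33.5·452.2500 = 15150.3750
edge 4: (18,31.5)→(4,16.5)  cross = 18·16.5 − 4·31.5 = 171.0000; (r_i+r_j)·cross = 22·171.0000 = 3762.0000
Σcross = 499.2500 → A = |Σcross|/2 = 249.6250 mm²
Σ(r_i+r_j)·cross = 17456.6250 → first moment M = |Σ|/6 = 2909.4375
R_c = M/A = 2909.4375/249.6250 = 11.6552 mm
θ = 352° = 6.143559 rad
V = θ·R_c·A = 6.143559·11.6552·249.6250 = 17874.301 mm³

Volume = 17874.301 mm³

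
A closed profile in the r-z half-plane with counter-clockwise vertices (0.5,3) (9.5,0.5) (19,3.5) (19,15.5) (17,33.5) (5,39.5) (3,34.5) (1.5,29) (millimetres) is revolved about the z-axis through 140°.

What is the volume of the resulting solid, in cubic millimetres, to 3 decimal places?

Volume = 13905.329 mm³

Profile (r,z), 8 vertices: (0.5,3) (9.5,0.5) (19,3.5) (19,15.5) (17,33.5) (5,39.5) (3,34.5) (1.5,29)
edge 0: (0.5,3)→(9.5,0.5)  cross = 0.5·0.5 − 9.5·3 = -28.2500; (r_i+r_j)·cross = 10·-28.2500 = -282.5000
edge 1: (9.5,0.5)→(19,3.5)  cross = 9.5·3.5 − 19·0.5 = 23.7500; (r_i+r_j)·cross = 28.5·23.7500 = 676.8750
edge 2: (19,3.5)→(19,15.5)  cross = 19·15.5 − 19·3.5 = 228.0000; (r_i+r_j)·cross = 38·228.0000 = 8664.0000
edge 3: (19,15.5)→(17,33.5)  cross = 19·33.5 − 17·15.5 = 373.0000; (r_i+r_j)·cross = 36·373.0000 = 13428.0000
edge 4: (17,33.5)→(5,39.5)  cross = 17·39.5 − 5·33.5 = 504.0000; (r_i+r_j)·cross = 22·504.0000 = 11088.0000
edge 5: (5,39.5)→(3,34.5)  cross = 5·34.5 − 3·39.5 = 54.0000; (r_i+r_j)·cross = 8·54.0000 = 432.0000
edge 6: (3,34.5)→(1.5,29)  cross = 3·29 − 1.5·34.5 = 35.2500; (r_i+r_j)·cross = 4.5·35.2500 = 158.6250
edge 7: (1.5,29)→(0.5,3)  cross = 1.5·3 − 0.5·29 = -10.0000; (r_i+r_j)·cross = 2·-10.0000 = -20.0000
Σcross = 1179.7500 → A = |Σcross|/2 = 589.8750 mm²
Σ(r_i+r_j)·cross = 34145.0000 → first moment M = |Σ|/6 = 5690.8333
R_c = M/A = 5690.8333/589.8750 = 9.6475 mm
θ = 140° = 2.443461 rad
V = θ·R_c·A = 2.443461·9.6475·589.8750 = 13905.329 mm³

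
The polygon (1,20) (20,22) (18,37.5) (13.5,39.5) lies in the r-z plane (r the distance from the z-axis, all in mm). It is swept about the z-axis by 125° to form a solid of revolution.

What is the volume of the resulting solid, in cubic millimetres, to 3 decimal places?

Profile (r,z), 4 vertices: (1,20) (20,22) (18,37.5) (13.5,39.5)
edge 0: (1,20)→(20,22)  cross = 1·22 − 20·20 = -378.0000; (r_i+r_j)·cross = 21·-378.0000 = -7938.0000
edge 1: (20,22)→(18,37.5)  cross = 20·37.5 − 18·22 = 354.0000; (r_i+r_j)·cross = 38·354.0000 = 13452.0000
edge 2: (18,37.5)→(13.5,39.5)  cross = 18·39.5 − 13.5·37.5 = 204.7500; (r_i+r_j)·cross = 31.5·204.7500 = 6449.6250
edge 3: (13.5,39.5)→(1,20)  cross = 13.5·20 − 1·39.5 = 230.5000; (r_i+r_j)·cross = 14.5·230.5000 = 3342.2500
Σcross = 411.2500 → A = |Σcross|/2 = 205.6250 mm²
Σ(r_i+r_j)·cross = 15305.8750 → first moment M = |Σ|/6 = 2550.9792
R_c = M/A = 2550.9792/205.6250 = 12.4060 mm
θ = 125° = 2.181662 rad
V = θ·R_c·A = 2.181662·12.4060·205.6250 = 5565.373 mm³

Volume = 5565.373 mm³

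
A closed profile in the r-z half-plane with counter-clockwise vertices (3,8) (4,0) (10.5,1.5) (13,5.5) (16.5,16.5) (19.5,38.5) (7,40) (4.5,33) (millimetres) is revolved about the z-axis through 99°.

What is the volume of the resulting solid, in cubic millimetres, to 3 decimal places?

Profile (r,z), 8 vertices: (3,8) (4,0) (10.5,1.5) (13,5.5) (16.5,16.5) (19.5,38.5) (7,40) (4.5,33)
edge 0: (3,8)→(4,0)  cross = 3·0 − 4·8 = -32.0000; (r_i+r_j)·cross = 7·-32.0000 = -224.0000
edge 1: (4,0)→(10.5,1.5)  cross = 4·1.5 − 10.5·0 = 6.0000; (r_i+r_j)·cross = 14.5·6.0000 = 87.0000
edge 2: (10.5,1.5)→(13,5.5)  cross = 10.5·5.5 − 13·1.5 = 38.2500; (r_i+r_j)·cross = 23.5·38.2500 = 898.8750
edge 3: (13,5.5)→(16.5,16.5)  cross = 13·16.5 − 16.5·5.5 = 123.7500; (r_i+r_j)·cross = 29.5·123.7500 = 3650.6250
edge 4: (16.5,16.5)→(19.5,38.5)  cross = 16.5·38.5 − 19.5·16.5 = 313.5000; (r_i+r_j)·cross = 36·313.5000 = 11286.0000
edge 5: (19.5,38.5)→(7,40)  cross = 19.5·40 − 7·38.5 = 510.5000; (r_i+r_j)·cross = 26.5·510.5000 = 13528.2500
edge 6: (7,40)→(4.5,33)  cross = 7·33 − 4.5·40 = 51.0000; (r_i+r_j)·cross = 11.5·51.0000 = 586.5000
edge 7: (4.5,33)→(3,8)  cross = 4.5·8 − 3·33 = -63.0000; (r_i+r_j)·cross = 7.5·-63.0000 = -472.5000
Σcross = 948.0000 → A = |Σcross|/2 = 474.0000 mm²
Σ(r_i+r_j)·cross = 29340.7500 → first moment M = |Σ|/6 = 4890.1250
R_c = M/A = 4890.1250/474.0000 = 10.3167 mm
θ = 99° = 1.727876 rad
V = θ·R_c·A = 1.727876·10.3167·474.0000 = 8449.529 mm³

Volume = 8449.529 mm³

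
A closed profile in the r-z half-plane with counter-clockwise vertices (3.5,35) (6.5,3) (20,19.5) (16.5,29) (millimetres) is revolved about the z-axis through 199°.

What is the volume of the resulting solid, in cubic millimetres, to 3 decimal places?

Volume = 10735.098 mm³

Profile (r,z), 4 vertices: (3.5,35) (6.5,3) (20,19.5) (16.5,29)
edge 0: (3.5,35)→(6.5,3)  cross = 3.5·3 − 6.5·35 = -217.0000; (r_i+r_j)·cross = 10·-217.0000 = -2170.0000
edge 1: (6.5,3)→(20,19.5)  cross = 6.5·19.5 − 20·3 = 66.7500; (r_i+r_j)·cross = 26.5·66.7500 = 1768.8750
edge 2: (20,19.5)→(16.5,29)  cross = 20·29 − 16.5·19.5 = 258.2500; (r_i+r_j)·cross = 36.5·258.2500 = 9426.1250
edge 3: (16.5,29)→(3.5,35)  cross = 16.5·35 − 3.5·29 = 476.0000; (r_i+r_j)·cross = 20·476.0000 = 9520.0000
Σcross = 584.0000 → A = |Σcross|/2 = 292.0000 mm²
Σ(r_i+r_j)·cross = 18545.0000 → first moment M = |Σ|/6 = 3090.8333
R_c = M/A = 3090.8333/292.0000 = 10.5850 mm
θ = 199° = 3.473205 rad
V = θ·R_c·A = 3.473205·10.5850·292.0000 = 10735.098 mm³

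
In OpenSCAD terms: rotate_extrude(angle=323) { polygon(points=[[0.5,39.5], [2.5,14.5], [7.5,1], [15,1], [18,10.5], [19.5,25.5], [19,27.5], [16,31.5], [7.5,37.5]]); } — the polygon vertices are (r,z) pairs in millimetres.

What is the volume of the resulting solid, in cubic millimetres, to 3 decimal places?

Volume = 29070.380 mm³

Profile (r,z), 9 vertices: (0.5,39.5) (2.5,14.5) (7.5,1) (15,1) (18,10.5) (19.5,25.5) (19,27.5) (16,31.5) (7.5,37.5)
edge 0: (0.5,39.5)→(2.5,14.5)  cross = 0.5·14.5 − 2.5·39.5 = -91.5000; (r_i+r_j)·cross = 3·-91.5000 = -274.5000
edge 1: (2.5,14.5)→(7.5,1)  cross = 2.5·1 − 7.5·14.5 = -106.2500; (r_i+r_j)·cross = 10·-106.2500 = -1062.5000
edge 2: (7.5,1)→(15,1)  cross = 7.5·1 − 15·1 = -7.5000; (r_i+r_j)·cross = 22.5·-7.5000 = -168.7500
edge 3: (15,1)→(18,10.5)  cross = 15·10.5 − 18·1 = 139.5000; (r_i+r_j)·cross = 33·139.5000 = 4603.5000
edge 4: (18,10.5)→(19.5,25.5)  cross = 18·25.5 − 19.5·10.5 = 254.2500; (r_i+r_j)·cross = 37.5·254.2500 = 9534.3750
edge 5: (19.5,25.5)→(19,27.5)  cross = 19.5·27.5 − 19·25.5 = 51.7500; (r_i+r_j)·cross = 38.5·51.7500 = 1992.3750
edge 6: (19,27.5)→(16,31.5)  cross = 19·31.5 − 16·27.5 = 158.5000; (r_i+r_j)·cross = 35·158.5000 = 5547.5000
edge 7: (16,31.5)→(7.5,37.5)  cross = 16·37.5 − 7.5·31.5 = 363.7500; (r_i+r_j)·cross = 23.5·363.7500 = 8548.1250
edge 8: (7.5,37.5)→(0.5,39.5)  cross = 7.5·39.5 − 0.5·37.5 = 277.5000; (r_i+r_j)·cross = 8·277.5000 = 2220.0000
Σcross = 1040.0000 → A = |Σcross|/2 = 520.0000 mm²
Σ(r_i+r_j)·cross = 30940.1250 → first moment M = |Σ|/6 = 5156.6875
R_c = M/A = 5156.6875/520.0000 = 9.9167 mm
θ = 323° = 5.637413 rad
V = θ·R_c·A = 5.637413·9.9167·520.0000 = 29070.380 mm³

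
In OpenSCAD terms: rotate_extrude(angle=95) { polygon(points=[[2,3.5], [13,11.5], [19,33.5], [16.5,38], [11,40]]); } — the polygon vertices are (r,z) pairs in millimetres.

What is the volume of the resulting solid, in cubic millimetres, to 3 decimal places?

Profile (r,z), 5 vertices: (2,3.5) (13,11.5) (19,33.5) (16.5,38) (11,40)
edge 0: (2,3.5)→(13,11.5)  cross = 2·11.5 − 13·3.5 = -22.5000; (r_i+r_j)·cross = 15·-22.5000 = -337.5000
edge 1: (13,11.5)→(19,33.5)  cross = 13·33.5 − 19·11.5 = 217.0000; (r_i+r_j)·cross = 32·217.0000 = 6944.0000
edge 2: (19,33.5)→(16.5,38)  cross = 19·38 − 16.5·33.5 = 169.2500; (r_i+r_j)·cross = 35.5·169.2500 = 6008.3750
edge 3: (16.5,38)→(11,40)  cross = 16.5·40 − 11·38 = 242.0000; (r_i+r_j)·cross = 27.5·242.0000 = 6655.0000
edge 4: (11,40)→(2,3.5)  cross = 11·3.5 − 2·40 = -41.5000; (r_i+r_j)·cross = 13·-41.5000 = -539.5000
Σcross = 564.2500 → A = |Σcross|/2 = 282.1250 mm²
Σ(r_i+r_j)·cross = 18730.3750 → first moment M = |Σ|/6 = 3121.7292
R_c = M/A = 3121.7292/282.1250 = 11.0651 mm
θ = 95° = 1.658063 rad
V = θ·R_c·A = 1.658063·11.0651·282.1250 = 5176.023 mm³

Volume = 5176.023 mm³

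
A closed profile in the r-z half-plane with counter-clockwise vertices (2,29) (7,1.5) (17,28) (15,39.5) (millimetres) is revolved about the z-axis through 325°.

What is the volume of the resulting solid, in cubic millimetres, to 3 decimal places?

Volume = 15496.778 mm³

Profile (r,z), 4 vertices: (2,29) (7,1.5) (17,28) (15,39.5)
edge 0: (2,29)→(7,1.5)  cross = 2·1.5 − 7·29 = -200.0000; (r_i+r_j)·cross = 9·-200.0000 = -1800.0000
edge 1: (7,1.5)→(17,28)  cross = 7·28 − 17·1.5 = 170.5000; (r_i+r_j)·cross = 24·170.5000 = 4092.0000
edge 2: (17,28)→(15,39.5)  cross = 17·39.5 − 15·28 = 251.5000; (r_i+r_j)·cross = 32·251.5000 = 8048.0000
edge 3: (15,39.5)→(2,29)  cross = 15·29 − 2·39.5 = 356.0000; (r_i+r_j)·cross = 17·356.0000 = 6052.0000
Σcross = 578.0000 → A = |Σcross|/2 = 289.0000 mm²
Σ(r_i+r_j)·cross = 16392.0000 → first moment M = |Σ|/6 = 2732.0000
R_c = M/A = 2732.0000/289.0000 = 9.4533 mm
θ = 325° = 5.672320 rad
V = θ·R_c·A = 5.672320·9.4533·289.0000 = 15496.778 mm³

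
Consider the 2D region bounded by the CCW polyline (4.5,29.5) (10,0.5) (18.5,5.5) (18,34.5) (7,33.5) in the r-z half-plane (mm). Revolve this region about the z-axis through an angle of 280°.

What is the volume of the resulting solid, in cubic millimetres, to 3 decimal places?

Volume = 21518.950 mm³

Profile (r,z), 5 vertices: (4.5,29.5) (10,0.5) (18.5,5.5) (18,34.5) (7,33.5)
edge 0: (4.5,29.5)→(10,0.5)  cross = 4.5·0.5 − 10·29.5 = -292.7500; (r_i+r_j)·cross = 14.5·-292.7500 = -4244.8750
edge 1: (10,0.5)→(18.5,5.5)  cross = 10·5.5 − 18.5·0.5 = 45.7500; (r_i+r_j)·cross = 28.5·45.7500 = 1303.8750
edge 2: (18.5,5.5)→(18,34.5)  cross = 18.5·34.5 − 18·5.5 = 539.2500; (r_i+r_j)·cross = 36.5·539.2500 = 19682.6250
edge 3: (18,34.5)→(7,33.5)  cross = 18·33.5 − 7·34.5 = 361.5000; (r_i+r_j)·cross = 25·361.5000 = 9037.5000
edge 4: (7,33.5)→(4.5,29.5)  cross = 7·29.5 − 4.5·33.5 = 55.7500; (r_i+r_j)·cross = 11.5·55.7500 = 641.1250
Σcross = 709.5000 → A = |Σcross|/2 = 354.7500 mm²
Σ(r_i+r_j)·cross = 26420.2500 → first moment M = |Σ|/6 = 4403.3750
R_c = M/A = 4403.3750/354.7500 = 12.4126 mm
θ = 280° = 4.886922 rad
V = θ·R_c·A = 4.886922·12.4126·354.7500 = 21518.950 mm³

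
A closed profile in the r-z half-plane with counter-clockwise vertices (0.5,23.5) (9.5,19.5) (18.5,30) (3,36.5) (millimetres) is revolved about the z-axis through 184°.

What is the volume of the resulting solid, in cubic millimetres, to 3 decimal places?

Volume = 4554.710 mm³

Profile (r,z), 4 vertices: (0.5,23.5) (9.5,19.5) (18.5,30) (3,36.5)
edge 0: (0.5,23.5)→(9.5,19.5)  cross = 0.5·19.5 − 9.5·23.5 = -213.5000; (r_i+r_j)·cross = 10·-213.5000 = -2135.0000
edge 1: (9.5,19.5)→(18.5,30)  cross = 9.5·30 − 18.5·19.5 = -75.7500; (r_i+r_j)·cross = 28·-75.7500 = -2121.0000
edge 2: (18.5,30)→(3,36.5)  cross = 18.5·36.5 − 3·30 = 585.2500; (r_i+r_j)·cross = 21.5·585.2500 = 12582.8750
edge 3: (3,36.5)→(0.5,23.5)  cross = 3·23.5 − 0.5·36.5 = 52.2500; (r_i+r_j)·cross = 3.5·52.2500 = 182.8750
Σcross = 348.2500 → A = |Σcross|/2 = 174.1250 mm²
Σ(r_i+r_j)·cross = 8509.7500 → first moment M = |Σ|/6 = 1418.2917
R_c = M/A = 1418.2917/174.1250 = 8.1453 mm
θ = 184° = 3.211406 rad
V = θ·R_c·A = 3.211406·8.1453·174.1250 = 4554.710 mm³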